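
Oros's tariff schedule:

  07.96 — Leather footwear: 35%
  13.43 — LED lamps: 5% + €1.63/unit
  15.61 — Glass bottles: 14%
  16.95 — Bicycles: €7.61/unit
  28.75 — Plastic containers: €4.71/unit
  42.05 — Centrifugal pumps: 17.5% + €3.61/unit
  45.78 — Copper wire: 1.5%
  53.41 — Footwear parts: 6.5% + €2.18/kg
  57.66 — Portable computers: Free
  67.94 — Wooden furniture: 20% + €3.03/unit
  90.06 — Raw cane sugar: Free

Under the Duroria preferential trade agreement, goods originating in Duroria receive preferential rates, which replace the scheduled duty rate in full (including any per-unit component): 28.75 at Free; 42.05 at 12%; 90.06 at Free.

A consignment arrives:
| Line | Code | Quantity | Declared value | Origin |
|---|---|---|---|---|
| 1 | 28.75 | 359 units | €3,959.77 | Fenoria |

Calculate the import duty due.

€1,690.89

Line 1 (28.75, Fenoria, 359 units, €3,959.77):
Base rate for 28.75 is €4.71/unit.
28.75 has an FTA preferential rate, but origin Fenoria is not Duroria; base rate stands.
Duty = 359 × €4.71 = €1,690.89.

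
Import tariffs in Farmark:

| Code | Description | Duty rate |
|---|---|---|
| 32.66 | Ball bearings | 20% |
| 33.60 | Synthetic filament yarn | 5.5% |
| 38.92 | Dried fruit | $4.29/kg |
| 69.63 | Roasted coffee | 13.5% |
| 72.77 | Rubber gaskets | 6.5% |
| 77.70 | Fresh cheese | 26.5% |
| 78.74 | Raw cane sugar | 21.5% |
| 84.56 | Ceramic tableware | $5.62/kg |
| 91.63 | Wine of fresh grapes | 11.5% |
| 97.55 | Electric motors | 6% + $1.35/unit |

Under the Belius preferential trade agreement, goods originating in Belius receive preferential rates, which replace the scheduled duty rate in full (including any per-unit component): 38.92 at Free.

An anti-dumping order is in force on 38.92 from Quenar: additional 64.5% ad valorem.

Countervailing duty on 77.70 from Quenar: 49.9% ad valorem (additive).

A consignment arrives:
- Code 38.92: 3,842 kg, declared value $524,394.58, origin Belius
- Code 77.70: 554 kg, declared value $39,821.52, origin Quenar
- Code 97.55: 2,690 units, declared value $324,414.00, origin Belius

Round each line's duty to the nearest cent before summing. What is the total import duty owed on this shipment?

Line 1 (38.92, Belius, 3,842 kg, $524,394.58):
Base rate for 38.92 is $4.29/kg.
Origin Belius qualifies under the Farmark–Belius agreement and 38.92 is covered: preferential rate Free applies instead.
The additional-duty order on 38.92 targets Quenar, not Belius; it does not apply.
Duty = $524,394.58 × 0% = $0.00.
Line 2 (77.70, Quenar, 554 kg, $39,821.52):
Base rate for 77.70 is 26.5%.
Additional duty on 77.70 from Quenar: +49.9%. Applied ad valorem rate: 26.5% + 49.9% = 76.4%.
Duty = $39,821.52 × 76.4% = $30,423.64.
Line 3 (97.55, Belius, 2,690 units, $324,414.00):
Base rate for 97.55 is 6% + $1.35/unit.
Origin Belius is the FTA partner but 97.55 is not on the preference list; base rate stands.
Duty = $324,414.00 × 6% + 2,690 × $1.35 = $23,096.34.
Total = $0.00 + $30,423.64 + $23,096.34 = $53,519.98.

$53,519.98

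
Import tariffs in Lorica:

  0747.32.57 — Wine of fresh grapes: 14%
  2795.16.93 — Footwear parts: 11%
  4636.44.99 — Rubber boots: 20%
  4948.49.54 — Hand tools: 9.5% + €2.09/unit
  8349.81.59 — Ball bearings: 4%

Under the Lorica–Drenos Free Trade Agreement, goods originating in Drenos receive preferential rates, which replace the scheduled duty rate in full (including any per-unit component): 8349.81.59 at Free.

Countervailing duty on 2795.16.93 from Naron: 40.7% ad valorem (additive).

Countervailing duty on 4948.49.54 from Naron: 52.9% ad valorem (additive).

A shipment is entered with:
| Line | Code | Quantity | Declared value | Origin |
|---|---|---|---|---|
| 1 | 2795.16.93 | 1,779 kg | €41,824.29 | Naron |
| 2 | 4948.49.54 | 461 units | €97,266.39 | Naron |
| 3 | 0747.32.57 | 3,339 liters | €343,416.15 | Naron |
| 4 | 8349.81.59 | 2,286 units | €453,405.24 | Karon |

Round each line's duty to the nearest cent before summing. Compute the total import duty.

Line 1 (2795.16.93, Naron, 1,779 kg, €41,824.29):
Base rate for 2795.16.93 is 11%.
Additional duty on 2795.16.93 from Naron: +40.7%. Applied ad valorem rate: 11% + 40.7% = 51.7%.
Duty = €41,824.29 × 51.7% = €21,623.16.
Line 2 (4948.49.54, Naron, 461 units, €97,266.39):
Base rate for 4948.49.54 is 9.5% + €2.09/unit.
Additional duty on 4948.49.54 from Naron: +52.9%. Applied ad valorem rate: 9.5% + 52.9% = 62.4%.
Duty = €97,266.39 × 62.4% + 461 × €2.09 = €61,657.72.
Line 3 (0747.32.57, Naron, 3,339 liters, €343,416.15):
Base rate for 0747.32.57 is 14%.
Duty = €343,416.15 × 14% = €48,078.26.
Line 4 (8349.81.59, Karon, 2,286 units, €453,405.24):
Base rate for 8349.81.59 is 4%.
8349.81.59 has an FTA preferential rate, but origin Karon is not Drenos; base rate stands.
Duty = €453,405.24 × 4% = €18,136.21.
Total = €21,623.16 + €61,657.72 + €48,078.26 + €18,136.21 = €149,495.35.

€149,495.35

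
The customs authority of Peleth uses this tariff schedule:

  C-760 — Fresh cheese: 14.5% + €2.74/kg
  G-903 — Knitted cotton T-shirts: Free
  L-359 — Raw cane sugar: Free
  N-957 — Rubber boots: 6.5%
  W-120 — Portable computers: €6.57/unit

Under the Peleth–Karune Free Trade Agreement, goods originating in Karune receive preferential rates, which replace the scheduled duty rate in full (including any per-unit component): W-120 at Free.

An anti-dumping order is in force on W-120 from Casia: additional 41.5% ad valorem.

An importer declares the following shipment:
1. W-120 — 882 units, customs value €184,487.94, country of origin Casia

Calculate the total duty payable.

€82,357.24

Line 1 (W-120, Casia, 882 units, €184,487.94):
Base rate for W-120 is €6.57/unit.
W-120 has an FTA preferential rate, but origin Casia is not Karune; base rate stands.
Additional duty on W-120 from Casia: +41.5% ad valorem. Applied ad valorem rate = 41.5%.
Duty = €184,487.94 × 41.5% + 882 × €6.57 = €82,357.24.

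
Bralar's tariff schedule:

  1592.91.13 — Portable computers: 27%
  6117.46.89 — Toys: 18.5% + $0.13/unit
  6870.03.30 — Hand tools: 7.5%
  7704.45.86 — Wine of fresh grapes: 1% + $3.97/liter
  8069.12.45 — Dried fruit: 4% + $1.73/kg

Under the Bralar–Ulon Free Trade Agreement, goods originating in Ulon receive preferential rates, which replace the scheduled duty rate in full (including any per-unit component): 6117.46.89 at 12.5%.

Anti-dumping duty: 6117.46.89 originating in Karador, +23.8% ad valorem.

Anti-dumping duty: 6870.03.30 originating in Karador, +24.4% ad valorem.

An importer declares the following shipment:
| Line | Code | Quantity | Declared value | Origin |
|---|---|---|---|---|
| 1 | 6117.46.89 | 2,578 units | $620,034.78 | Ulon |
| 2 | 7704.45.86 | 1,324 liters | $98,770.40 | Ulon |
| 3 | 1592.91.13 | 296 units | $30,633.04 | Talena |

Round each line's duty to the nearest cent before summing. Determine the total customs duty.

Line 1 (6117.46.89, Ulon, 2,578 units, $620,034.78):
Base rate for 6117.46.89 is 18.5% + $0.13/unit.
Origin Ulon qualifies under the Bralar–Ulon agreement and 6117.46.89 is covered: preferential rate 12.5% applies instead.
The additional-duty order on 6117.46.89 targets Karador, not Ulon; it does not apply.
Duty = $620,034.78 × 12.5% = $77,504.35.
Line 2 (7704.45.86, Ulon, 1,324 liters, $98,770.40):
Base rate for 7704.45.86 is 1% + $3.97/liter.
Origin Ulon is the FTA partner but 7704.45.86 is not on the preference list; base rate stands.
Duty = $98,770.40 × 1% + 1,324 × $3.97 = $6,243.98.
Line 3 (1592.91.13, Talena, 296 units, $30,633.04):
Base rate for 1592.91.13 is 27%.
Duty = $30,633.04 × 27% = $8,270.92.
Total = $77,504.35 + $6,243.98 + $8,270.92 = $92,019.25.

$92,019.25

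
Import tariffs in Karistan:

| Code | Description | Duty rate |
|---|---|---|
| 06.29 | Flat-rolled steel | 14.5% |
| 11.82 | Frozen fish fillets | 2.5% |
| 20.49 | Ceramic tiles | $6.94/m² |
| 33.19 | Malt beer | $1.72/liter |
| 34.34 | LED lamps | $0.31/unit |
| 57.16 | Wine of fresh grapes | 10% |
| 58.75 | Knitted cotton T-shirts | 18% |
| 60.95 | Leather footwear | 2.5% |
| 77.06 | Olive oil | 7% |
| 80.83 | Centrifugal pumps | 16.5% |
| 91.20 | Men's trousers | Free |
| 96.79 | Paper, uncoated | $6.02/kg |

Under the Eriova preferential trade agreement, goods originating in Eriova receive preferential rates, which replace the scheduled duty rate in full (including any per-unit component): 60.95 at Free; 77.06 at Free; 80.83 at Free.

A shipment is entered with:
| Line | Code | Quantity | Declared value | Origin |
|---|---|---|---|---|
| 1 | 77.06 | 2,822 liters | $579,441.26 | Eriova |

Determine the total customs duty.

$0.00

Line 1 (77.06, Eriova, 2,822 liters, $579,441.26):
Base rate for 77.06 is 7%.
Origin Eriova qualifies under the Karistan–Eriova agreement and 77.06 is covered: preferential rate Free applies instead.
Duty = $579,441.26 × 0% = $0.00.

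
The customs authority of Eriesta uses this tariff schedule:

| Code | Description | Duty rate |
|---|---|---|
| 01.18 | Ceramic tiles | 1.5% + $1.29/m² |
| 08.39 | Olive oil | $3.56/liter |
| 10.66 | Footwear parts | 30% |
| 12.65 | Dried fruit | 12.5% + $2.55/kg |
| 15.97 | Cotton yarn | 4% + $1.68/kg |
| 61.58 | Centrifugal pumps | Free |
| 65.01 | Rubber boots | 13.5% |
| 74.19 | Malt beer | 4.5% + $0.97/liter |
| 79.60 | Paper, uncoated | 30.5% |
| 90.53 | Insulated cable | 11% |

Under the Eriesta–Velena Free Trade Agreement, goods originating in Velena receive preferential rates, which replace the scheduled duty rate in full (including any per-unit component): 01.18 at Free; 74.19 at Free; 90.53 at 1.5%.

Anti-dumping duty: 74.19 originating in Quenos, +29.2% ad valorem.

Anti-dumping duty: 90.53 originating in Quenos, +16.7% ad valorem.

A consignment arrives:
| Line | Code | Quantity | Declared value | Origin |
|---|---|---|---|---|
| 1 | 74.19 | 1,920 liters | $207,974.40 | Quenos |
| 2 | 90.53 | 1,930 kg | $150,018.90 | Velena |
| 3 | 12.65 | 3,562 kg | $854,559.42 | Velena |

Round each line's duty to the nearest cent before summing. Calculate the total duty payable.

$190,103.08

Line 1 (74.19, Quenos, 1,920 liters, $207,974.40):
Base rate for 74.19 is 4.5% + $0.97/liter.
74.19 has an FTA preferential rate, but origin Quenos is not Velena; base rate stands.
Additional duty on 74.19 from Quenos: +29.2%. Applied ad valorem rate: 4.5% + 29.2% = 33.7%.
Duty = $207,974.40 × 33.7% + 1,920 × $0.97 = $71,949.77.
Line 2 (90.53, Velena, 1,930 kg, $150,018.90):
Base rate for 90.53 is 11%.
Origin Velena qualifies under the Eriesta–Velena agreement and 90.53 is covered: preferential rate 1.5% applies instead.
The additional-duty order on 90.53 targets Quenos, not Velena; it does not apply.
Duty = $150,018.90 × 1.5% = $2,250.28.
Line 3 (12.65, Velena, 3,562 kg, $854,559.42):
Base rate for 12.65 is 12.5% + $2.55/kg.
Origin Velena is the FTA partner but 12.65 is not on the preference list; base rate stands.
Duty = $854,559.42 × 12.5% + 3,562 × $2.55 = $115,903.03.
Total = $71,949.77 + $2,250.28 + $115,903.03 = $190,103.08.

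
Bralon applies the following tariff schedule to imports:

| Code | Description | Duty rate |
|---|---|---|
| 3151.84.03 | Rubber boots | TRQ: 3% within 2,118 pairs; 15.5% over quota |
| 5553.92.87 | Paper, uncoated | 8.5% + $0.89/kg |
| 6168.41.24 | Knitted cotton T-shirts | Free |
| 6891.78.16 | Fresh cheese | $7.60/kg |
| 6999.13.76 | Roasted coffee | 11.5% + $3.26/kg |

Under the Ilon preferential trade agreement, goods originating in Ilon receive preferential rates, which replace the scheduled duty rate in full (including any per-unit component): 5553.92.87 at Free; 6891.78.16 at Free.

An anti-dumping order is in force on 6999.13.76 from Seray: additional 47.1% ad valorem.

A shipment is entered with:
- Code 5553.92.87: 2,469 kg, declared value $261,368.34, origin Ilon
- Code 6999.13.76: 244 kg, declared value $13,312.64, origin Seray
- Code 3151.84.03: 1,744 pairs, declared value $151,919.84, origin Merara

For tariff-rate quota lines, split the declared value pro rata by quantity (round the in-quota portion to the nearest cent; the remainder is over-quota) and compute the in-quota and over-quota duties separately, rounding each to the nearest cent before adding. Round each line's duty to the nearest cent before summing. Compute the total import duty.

$13,154.25

Line 1 (5553.92.87, Ilon, 2,469 kg, $261,368.34):
Base rate for 5553.92.87 is 8.5% + $0.89/kg.
Origin Ilon qualifies under the Bralon–Ilon agreement and 5553.92.87 is covered: preferential rate Free applies instead.
Duty = $261,368.34 × 0% = $0.00.
Line 2 (6999.13.76, Seray, 244 kg, $13,312.64):
Base rate for 6999.13.76 is 11.5% + $3.26/kg.
Additional duty on 6999.13.76 from Seray: +47.1%. Applied ad valorem rate: 11.5% + 47.1% = 58.6%.
Duty = $13,312.64 × 58.6% + 244 × $3.26 = $8,596.65.
Line 3 (3151.84.03, Merara, 1,744 pairs, $151,919.84):
Code 3151.84.03 is under a tariff-rate quota (threshold 2,118 pairs). Quantity 1,744 pairs is within the quota, so the in-quota rate 3% applies to the full value.
Duty = $151,919.84 × 3% = $4,557.60.
Total = $0.00 + $8,596.65 + $4,557.60 = $13,154.25.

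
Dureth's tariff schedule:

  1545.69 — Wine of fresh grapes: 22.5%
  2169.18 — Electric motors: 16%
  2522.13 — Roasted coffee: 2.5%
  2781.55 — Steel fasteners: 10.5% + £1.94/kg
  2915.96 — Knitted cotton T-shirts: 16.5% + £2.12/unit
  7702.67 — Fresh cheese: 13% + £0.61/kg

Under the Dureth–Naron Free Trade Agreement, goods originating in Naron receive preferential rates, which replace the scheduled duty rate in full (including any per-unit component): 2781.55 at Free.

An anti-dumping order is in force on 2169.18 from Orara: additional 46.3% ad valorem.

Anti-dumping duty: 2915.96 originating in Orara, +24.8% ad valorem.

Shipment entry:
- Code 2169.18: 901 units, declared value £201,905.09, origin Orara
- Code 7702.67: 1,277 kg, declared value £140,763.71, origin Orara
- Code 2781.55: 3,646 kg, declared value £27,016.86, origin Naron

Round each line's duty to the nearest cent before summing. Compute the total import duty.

£144,865.12

Line 1 (2169.18, Orara, 901 units, £201,905.09):
Base rate for 2169.18 is 16%.
Additional duty on 2169.18 from Orara: +46.3%. Applied ad valorem rate: 16% + 46.3% = 62.3%.
Duty = £201,905.09 × 62.3% = £125,786.87.
Line 2 (7702.67, Orara, 1,277 kg, £140,763.71):
Base rate for 7702.67 is 13% + £0.61/kg.
Duty = £140,763.71 × 13% + 1,277 × £0.61 = £19,078.25.
Line 3 (2781.55, Naron, 3,646 kg, £27,016.86):
Base rate for 2781.55 is 10.5% + £1.94/kg.
Origin Naron qualifies under the Dureth–Naron agreement and 2781.55 is covered: preferential rate Free applies instead.
Duty = £27,016.86 × 0% = £0.00.
Total = £125,786.87 + £19,078.25 + £0.00 = £144,865.12.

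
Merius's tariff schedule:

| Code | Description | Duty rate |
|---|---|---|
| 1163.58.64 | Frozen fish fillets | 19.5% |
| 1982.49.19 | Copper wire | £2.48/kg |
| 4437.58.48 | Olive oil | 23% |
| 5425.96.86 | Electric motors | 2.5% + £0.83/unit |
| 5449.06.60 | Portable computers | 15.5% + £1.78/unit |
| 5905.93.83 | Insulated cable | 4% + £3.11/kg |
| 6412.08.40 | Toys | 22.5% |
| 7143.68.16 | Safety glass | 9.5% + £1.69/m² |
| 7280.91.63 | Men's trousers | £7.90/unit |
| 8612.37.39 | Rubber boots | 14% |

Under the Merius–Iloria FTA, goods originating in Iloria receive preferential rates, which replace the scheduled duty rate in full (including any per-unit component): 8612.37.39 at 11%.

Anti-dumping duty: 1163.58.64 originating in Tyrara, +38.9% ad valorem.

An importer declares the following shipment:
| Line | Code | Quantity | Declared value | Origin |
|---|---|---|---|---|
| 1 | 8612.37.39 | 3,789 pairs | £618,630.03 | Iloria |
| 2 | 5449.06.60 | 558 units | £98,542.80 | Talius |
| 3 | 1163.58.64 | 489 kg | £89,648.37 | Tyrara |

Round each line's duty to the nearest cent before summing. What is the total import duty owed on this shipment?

£136,671.32

Line 1 (8612.37.39, Iloria, 3,789 pairs, £618,630.03):
Base rate for 8612.37.39 is 14%.
Origin Iloria qualifies under the Merius–Iloria agreement and 8612.37.39 is covered: preferential rate 11% applies instead.
Duty = £618,630.03 × 11% = £68,049.30.
Line 2 (5449.06.60, Talius, 558 units, £98,542.80):
Base rate for 5449.06.60 is 15.5% + £1.78/unit.
Duty = £98,542.80 × 15.5% + 558 × £1.78 = £16,267.37.
Line 3 (1163.58.64, Tyrara, 489 kg, £89,648.37):
Base rate for 1163.58.64 is 19.5%.
Additional duty on 1163.58.64 from Tyrara: +38.9%. Applied ad valorem rate: 19.5% + 38.9% = 58.4%.
Duty = £89,648.37 × 58.4% = £52,354.65.
Total = £68,049.30 + £16,267.37 + £52,354.65 = £136,671.32.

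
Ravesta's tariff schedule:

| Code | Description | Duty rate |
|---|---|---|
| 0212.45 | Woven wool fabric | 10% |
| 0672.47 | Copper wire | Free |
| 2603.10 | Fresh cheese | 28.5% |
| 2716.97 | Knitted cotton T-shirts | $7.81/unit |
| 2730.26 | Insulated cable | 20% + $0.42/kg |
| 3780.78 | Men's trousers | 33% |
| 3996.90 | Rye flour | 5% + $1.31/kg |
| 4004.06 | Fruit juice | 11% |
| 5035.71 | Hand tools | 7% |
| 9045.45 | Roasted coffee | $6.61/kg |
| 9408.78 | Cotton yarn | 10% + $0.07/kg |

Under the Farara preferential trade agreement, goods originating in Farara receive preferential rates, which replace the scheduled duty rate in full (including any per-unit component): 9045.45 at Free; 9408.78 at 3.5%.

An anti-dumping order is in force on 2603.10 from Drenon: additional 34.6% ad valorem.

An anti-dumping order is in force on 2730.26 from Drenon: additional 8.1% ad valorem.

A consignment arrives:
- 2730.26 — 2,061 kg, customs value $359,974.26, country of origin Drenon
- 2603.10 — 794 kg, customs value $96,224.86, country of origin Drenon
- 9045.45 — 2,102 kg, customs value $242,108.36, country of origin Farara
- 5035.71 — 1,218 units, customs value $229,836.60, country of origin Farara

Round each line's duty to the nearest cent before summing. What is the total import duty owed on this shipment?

Line 1 (2730.26, Drenon, 2,061 kg, $359,974.26):
Base rate for 2730.26 is 20% + $0.42/kg.
Additional duty on 2730.26 from Drenon: +8.1%. Applied ad valorem rate: 20% + 8.1% = 28.1%.
Duty = $359,974.26 × 28.1% + 2,061 × $0.42 = $102,018.39.
Line 2 (2603.10, Drenon, 794 kg, $96,224.86):
Base rate for 2603.10 is 28.5%.
Additional duty on 2603.10 from Drenon: +34.6%. Applied ad valorem rate: 28.5% + 34.6% = 63.1%.
Duty = $96,224.86 × 63.1% = $60,717.89.
Line 3 (9045.45, Farara, 2,102 kg, $242,108.36):
Base rate for 9045.45 is $6.61/kg.
Origin Farara qualifies under the Ravesta–Farara agreement and 9045.45 is covered: preferential rate Free applies instead.
Duty = $242,108.36 × 0% = $0.00.
Line 4 (5035.71, Farara, 1,218 units, $229,836.60):
Base rate for 5035.71 is 7%.
Origin Farara is the FTA partner but 5035.71 is not on the preference list; base rate stands.
Duty = $229,836.60 × 7% = $16,088.56.
Total = $102,018.39 + $60,717.89 + $0.00 + $16,088.56 = $178,824.84.

$178,824.84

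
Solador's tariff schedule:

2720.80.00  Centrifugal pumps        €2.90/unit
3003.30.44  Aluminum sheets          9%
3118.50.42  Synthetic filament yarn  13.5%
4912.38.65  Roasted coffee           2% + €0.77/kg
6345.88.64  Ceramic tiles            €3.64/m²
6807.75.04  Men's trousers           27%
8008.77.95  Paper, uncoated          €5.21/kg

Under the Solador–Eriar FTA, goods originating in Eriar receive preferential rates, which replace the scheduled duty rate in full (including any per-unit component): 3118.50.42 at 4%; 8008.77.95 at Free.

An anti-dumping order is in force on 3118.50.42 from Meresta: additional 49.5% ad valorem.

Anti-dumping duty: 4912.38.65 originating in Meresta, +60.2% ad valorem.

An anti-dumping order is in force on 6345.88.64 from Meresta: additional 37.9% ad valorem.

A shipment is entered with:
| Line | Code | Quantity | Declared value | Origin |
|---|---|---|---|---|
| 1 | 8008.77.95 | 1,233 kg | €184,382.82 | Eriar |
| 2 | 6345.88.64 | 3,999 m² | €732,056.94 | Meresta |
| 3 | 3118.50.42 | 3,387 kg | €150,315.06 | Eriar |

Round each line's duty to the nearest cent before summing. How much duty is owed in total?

€298,018.54

Line 1 (8008.77.95, Eriar, 1,233 kg, €184,382.82):
Base rate for 8008.77.95 is €5.21/kg.
Origin Eriar qualifies under the Solador–Eriar agreement and 8008.77.95 is covered: preferential rate Free applies instead.
Duty = €184,382.82 × 0% = €0.00.
Line 2 (6345.88.64, Meresta, 3,999 m², €732,056.94):
Base rate for 6345.88.64 is €3.64/m².
Additional duty on 6345.88.64 from Meresta: +37.9% ad valorem. Applied ad valorem rate = 37.9%.
Duty = €732,056.94 × 37.9% + 3,999 × €3.64 = €292,005.94.
Line 3 (3118.50.42, Eriar, 3,387 kg, €150,315.06):
Base rate for 3118.50.42 is 13.5%.
Origin Eriar qualifies under the Solador–Eriar agreement and 3118.50.42 is covered: preferential rate 4% applies instead.
The additional-duty order on 3118.50.42 targets Meresta, not Eriar; it does not apply.
Duty = €150,315.06 × 4% = €6,012.60.
Total = €0.00 + €292,005.94 + €6,012.60 = €298,018.54.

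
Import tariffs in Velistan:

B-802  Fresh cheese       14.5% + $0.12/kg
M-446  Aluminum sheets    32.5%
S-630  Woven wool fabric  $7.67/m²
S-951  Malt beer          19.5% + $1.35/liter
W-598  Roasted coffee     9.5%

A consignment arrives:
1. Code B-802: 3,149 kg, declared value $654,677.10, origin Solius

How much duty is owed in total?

$95,306.06

Line 1 (B-802, Solius, 3,149 kg, $654,677.10):
Base rate for B-802 is 14.5% + $0.12/kg.
Duty = $654,677.10 × 14.5% + 3,149 × $0.12 = $95,306.06.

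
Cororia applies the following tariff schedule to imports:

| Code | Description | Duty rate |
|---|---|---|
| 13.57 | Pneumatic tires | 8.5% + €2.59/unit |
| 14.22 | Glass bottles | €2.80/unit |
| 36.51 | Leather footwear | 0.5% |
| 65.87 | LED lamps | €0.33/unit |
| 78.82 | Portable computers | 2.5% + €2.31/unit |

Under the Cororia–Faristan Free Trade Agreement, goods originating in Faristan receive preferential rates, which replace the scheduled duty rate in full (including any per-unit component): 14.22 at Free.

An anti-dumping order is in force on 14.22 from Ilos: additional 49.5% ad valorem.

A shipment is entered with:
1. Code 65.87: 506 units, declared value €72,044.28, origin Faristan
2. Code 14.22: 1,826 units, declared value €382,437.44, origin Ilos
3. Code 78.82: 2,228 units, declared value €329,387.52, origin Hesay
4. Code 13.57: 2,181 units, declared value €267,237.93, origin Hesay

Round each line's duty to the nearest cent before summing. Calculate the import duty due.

Line 1 (65.87, Faristan, 506 units, €72,044.28):
Base rate for 65.87 is €0.33/unit.
Origin Faristan is the FTA partner but 65.87 is not on the preference list; base rate stands.
Duty = 506 × €0.33 = €166.98.
Line 2 (14.22, Ilos, 1,826 units, €382,437.44):
Base rate for 14.22 is €2.80/unit.
14.22 has an FTA preferential rate, but origin Ilos is not Faristan; base rate stands.
Additional duty on 14.22 from Ilos: +49.5% ad valorem. Applied ad valorem rate = 49.5%.
Duty = €382,437.44 × 49.5% + 1,826 × €2.80 = €194,419.33.
Line 3 (78.82, Hesay, 2,228 units, €329,387.52):
Base rate for 78.82 is 2.5% + €2.31/unit.
Duty = €329,387.52 × 2.5% + 2,228 × €2.31 = €13,381.37.
Line 4 (13.57, Hesay, 2,181 units, €267,237.93):
Base rate for 13.57 is 8.5% + €2.59/unit.
Duty = €267,237.93 × 8.5% + 2,181 × €2.59 = €28,364.01.
Total = €166.98 + €194,419.33 + €13,381.37 + €28,364.01 = €236,331.69.

€236,331.69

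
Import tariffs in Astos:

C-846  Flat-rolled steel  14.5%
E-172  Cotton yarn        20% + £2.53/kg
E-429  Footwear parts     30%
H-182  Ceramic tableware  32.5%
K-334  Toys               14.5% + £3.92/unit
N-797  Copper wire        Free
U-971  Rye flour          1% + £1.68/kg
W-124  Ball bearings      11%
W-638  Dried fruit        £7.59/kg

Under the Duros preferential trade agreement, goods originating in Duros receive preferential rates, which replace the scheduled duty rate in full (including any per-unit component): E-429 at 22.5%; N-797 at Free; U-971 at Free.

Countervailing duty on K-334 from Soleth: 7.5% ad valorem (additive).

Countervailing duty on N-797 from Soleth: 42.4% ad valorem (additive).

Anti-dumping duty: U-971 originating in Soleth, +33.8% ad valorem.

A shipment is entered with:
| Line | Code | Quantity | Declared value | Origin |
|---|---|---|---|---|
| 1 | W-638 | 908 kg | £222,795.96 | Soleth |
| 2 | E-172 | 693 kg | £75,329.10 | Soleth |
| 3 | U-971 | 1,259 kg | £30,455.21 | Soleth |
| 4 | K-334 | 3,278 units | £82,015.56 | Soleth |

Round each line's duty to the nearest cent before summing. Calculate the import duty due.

Line 1 (W-638, Soleth, 908 kg, £222,795.96):
Base rate for W-638 is £7.59/kg.
Duty = 908 × £7.59 = £6,891.72.
Line 2 (E-172, Soleth, 693 kg, £75,329.10):
Base rate for E-172 is 20% + £2.53/kg.
Duty = £75,329.10 × 20% + 693 × £2.53 = £16,819.11.
Line 3 (U-971, Soleth, 1,259 kg, £30,455.21):
Base rate for U-971 is 1% + £1.68/kg.
U-971 has an FTA preferential rate, but origin Soleth is not Duros; base rate stands.
Additional duty on U-971 from Soleth: +33.8%. Applied ad valorem rate: 1% + 33.8% = 34.8%.
Duty = £30,455.21 × 34.8% + 1,259 × £1.68 = £12,713.53.
Line 4 (K-334, Soleth, 3,278 units, £82,015.56):
Base rate for K-334 is 14.5% + £3.92/unit.
Additional duty on K-334 from Soleth: +7.5%. Applied ad valorem rate: 14.5% + 7.5% = 22%.
Duty = £82,015.56 × 22% + 3,278 × £3.92 = £30,893.18.
Total = £6,891.72 + £16,819.11 + £12,713.53 + £30,893.18 = £67,317.54.

£67,317.54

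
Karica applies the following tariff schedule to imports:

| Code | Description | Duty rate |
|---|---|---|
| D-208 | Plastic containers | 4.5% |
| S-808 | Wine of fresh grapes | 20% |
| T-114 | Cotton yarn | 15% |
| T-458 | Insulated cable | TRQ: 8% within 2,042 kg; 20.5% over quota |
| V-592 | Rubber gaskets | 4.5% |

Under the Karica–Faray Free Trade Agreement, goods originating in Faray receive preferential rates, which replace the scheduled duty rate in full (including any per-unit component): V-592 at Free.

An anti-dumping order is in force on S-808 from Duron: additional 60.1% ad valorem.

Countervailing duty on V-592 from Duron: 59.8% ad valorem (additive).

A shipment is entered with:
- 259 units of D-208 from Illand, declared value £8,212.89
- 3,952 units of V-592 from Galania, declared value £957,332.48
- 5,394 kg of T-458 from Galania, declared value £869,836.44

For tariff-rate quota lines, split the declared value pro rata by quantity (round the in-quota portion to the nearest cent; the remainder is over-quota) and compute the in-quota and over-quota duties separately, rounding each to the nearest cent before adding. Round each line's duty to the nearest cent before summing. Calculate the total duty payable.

£180,604.39

Line 1 (D-208, Illand, 259 units, £8,212.89):
Base rate for D-208 is 4.5%.
Duty = £8,212.89 × 4.5% = £369.58.
Line 2 (V-592, Galania, 3,952 units, £957,332.48):
Base rate for V-592 is 4.5%.
V-592 has an FTA preferential rate, but origin Galania is not Faray; base rate stands.
The additional-duty order on V-592 targets Duron, not Galania; it does not apply.
Duty = £957,332.48 × 4.5% = £43,079.96.
Line 3 (T-458, Galania, 5,394 kg, £869,836.44):
Code T-458 is under a tariff-rate quota (threshold 2,042 kg). In-quota: 2,042 kg at 8%; over-quota: 3,352 kg at 20.5%.
Pro-rata value split: in-quota = £869,836.44 × 2,042/5,394 = £329,292.92; over-quota = £869,836.44 − £329,292.92 = £540,543.52.
In-quota duty = £329,292.92 × 8% = £26,343.43. Over-quota duty = £540,543.52 × 20.5% = £110,811.42.
Line duty = £26,343.43 + £110,811.42 = £137,154.85.
Total = £369.58 + £43,079.96 + £137,154.85 = £180,604.39.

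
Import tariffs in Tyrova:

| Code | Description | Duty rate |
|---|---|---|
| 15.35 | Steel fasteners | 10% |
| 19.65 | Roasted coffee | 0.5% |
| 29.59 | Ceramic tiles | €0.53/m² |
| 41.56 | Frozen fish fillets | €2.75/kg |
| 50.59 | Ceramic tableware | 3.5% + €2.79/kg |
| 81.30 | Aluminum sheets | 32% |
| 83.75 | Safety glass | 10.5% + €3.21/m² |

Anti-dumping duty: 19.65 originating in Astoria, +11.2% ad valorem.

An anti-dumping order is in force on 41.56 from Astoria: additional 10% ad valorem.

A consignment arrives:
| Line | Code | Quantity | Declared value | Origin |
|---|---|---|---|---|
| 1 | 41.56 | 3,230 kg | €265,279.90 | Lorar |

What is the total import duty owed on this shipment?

€8,882.50

Line 1 (41.56, Lorar, 3,230 kg, €265,279.90):
Base rate for 41.56 is €2.75/kg.
The additional-duty order on 41.56 targets Astoria, not Lorar; it does not apply.
Duty = 3,230 × €2.75 = €8,882.50.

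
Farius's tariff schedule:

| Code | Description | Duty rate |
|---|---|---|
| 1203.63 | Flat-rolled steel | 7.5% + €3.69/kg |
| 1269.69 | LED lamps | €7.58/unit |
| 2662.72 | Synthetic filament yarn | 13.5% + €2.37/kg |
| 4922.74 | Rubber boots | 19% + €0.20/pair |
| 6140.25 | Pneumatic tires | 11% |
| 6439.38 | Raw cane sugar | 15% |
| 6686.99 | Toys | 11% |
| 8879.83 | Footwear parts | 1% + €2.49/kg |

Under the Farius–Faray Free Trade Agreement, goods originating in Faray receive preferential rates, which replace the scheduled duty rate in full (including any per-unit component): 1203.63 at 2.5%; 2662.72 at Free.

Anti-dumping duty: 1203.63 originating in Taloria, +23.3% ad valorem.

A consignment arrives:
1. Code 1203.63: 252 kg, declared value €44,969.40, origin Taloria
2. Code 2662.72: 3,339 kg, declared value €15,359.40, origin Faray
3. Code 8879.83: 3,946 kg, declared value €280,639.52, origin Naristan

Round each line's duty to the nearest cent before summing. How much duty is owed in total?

Line 1 (1203.63, Taloria, 252 kg, €44,969.40):
Base rate for 1203.63 is 7.5% + €3.69/kg.
1203.63 has an FTA preferential rate, but origin Taloria is not Faray; base rate stands.
Additional duty on 1203.63 from Taloria: +23.3%. Applied ad valorem rate: 7.5% + 23.3% = 30.8%.
Duty = €44,969.40 × 30.8% + 252 × €3.69 = €14,780.46.
Line 2 (2662.72, Faray, 3,339 kg, €15,359.40):
Base rate for 2662.72 is 13.5% + €2.37/kg.
Origin Faray qualifies under the Farius–Faray agreement and 2662.72 is covered: preferential rate Free applies instead.
Duty = €15,359.40 × 0% = €0.00.
Line 3 (8879.83, Naristan, 3,946 kg, €280,639.52):
Base rate for 8879.83 is 1% + €2.49/kg.
Duty = €280,639.52 × 1% + 3,946 × €2.49 = €12,631.94.
Total = €14,780.46 + €0.00 + €12,631.94 = €27,412.40.

€27,412.40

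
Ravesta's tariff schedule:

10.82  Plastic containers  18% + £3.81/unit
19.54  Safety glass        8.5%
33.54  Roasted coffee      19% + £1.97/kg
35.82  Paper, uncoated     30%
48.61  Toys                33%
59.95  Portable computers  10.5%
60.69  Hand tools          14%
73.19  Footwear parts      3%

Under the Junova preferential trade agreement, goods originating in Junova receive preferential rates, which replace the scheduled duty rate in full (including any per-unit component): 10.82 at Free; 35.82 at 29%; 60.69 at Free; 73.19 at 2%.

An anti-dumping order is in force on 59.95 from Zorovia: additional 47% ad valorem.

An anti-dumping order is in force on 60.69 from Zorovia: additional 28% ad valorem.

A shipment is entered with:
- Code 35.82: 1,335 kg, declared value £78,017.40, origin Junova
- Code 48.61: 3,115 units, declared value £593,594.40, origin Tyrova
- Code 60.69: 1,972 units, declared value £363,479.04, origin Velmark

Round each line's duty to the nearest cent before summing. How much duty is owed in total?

£269,398.27

Line 1 (35.82, Junova, 1,335 kg, £78,017.40):
Base rate for 35.82 is 30%.
Origin Junova qualifies under the Ravesta–Junova agreement and 35.82 is covered: preferential rate 29% applies instead.
Duty = £78,017.40 × 29% = £22,625.05.
Line 2 (48.61, Tyrova, 3,115 units, £593,594.40):
Base rate for 48.61 is 33%.
Duty = £593,594.40 × 33% = £195,886.15.
Line 3 (60.69, Velmark, 1,972 units, £363,479.04):
Base rate for 60.69 is 14%.
60.69 has an FTA preferential rate, but origin Velmark is not Junova; base rate stands.
The additional-duty order on 60.69 targets Zorovia, not Velmark; it does not apply.
Duty = £363,479.04 × 14% = £50,887.07.
Total = £22,625.05 + £195,886.15 + £50,887.07 = £269,398.27.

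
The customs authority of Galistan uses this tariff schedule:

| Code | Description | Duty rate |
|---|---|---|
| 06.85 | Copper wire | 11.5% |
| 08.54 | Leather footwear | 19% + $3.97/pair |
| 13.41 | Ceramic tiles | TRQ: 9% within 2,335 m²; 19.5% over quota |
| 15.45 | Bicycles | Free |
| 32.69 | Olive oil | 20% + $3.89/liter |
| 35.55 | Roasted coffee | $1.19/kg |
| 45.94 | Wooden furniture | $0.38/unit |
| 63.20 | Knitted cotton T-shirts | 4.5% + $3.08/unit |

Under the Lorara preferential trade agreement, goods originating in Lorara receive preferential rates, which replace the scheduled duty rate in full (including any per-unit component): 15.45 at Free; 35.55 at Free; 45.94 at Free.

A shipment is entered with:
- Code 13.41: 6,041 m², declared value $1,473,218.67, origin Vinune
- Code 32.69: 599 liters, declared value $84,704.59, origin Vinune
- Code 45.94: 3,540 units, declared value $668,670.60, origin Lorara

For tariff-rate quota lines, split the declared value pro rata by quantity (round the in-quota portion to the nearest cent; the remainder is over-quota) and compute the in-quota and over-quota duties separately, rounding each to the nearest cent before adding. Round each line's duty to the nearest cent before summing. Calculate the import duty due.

Line 1 (13.41, Vinune, 6,041 m², $1,473,218.67):
Code 13.41 is under a tariff-rate quota (threshold 2,335 m²). In-quota: 2,335 m² at 9%; over-quota: 3,706 m² at 19.5%.
Pro-rata value split: in-quota = $1,473,218.67 × 2,335/6,041 = $569,436.45; over-quota = $1,473,218.67 − $569,436.45 = $903,782.22.
In-quota duty = $569,436.45 × 9% = $51,249.28. Over-quota duty = $903,782.22 × 19.5% = $176,237.53.
Line duty = $51,249.28 + $176,237.53 = $227,486.81.
Line 2 (32.69, Vinune, 599 liters, $84,704.59):
Base rate for 32.69 is 20% + $3.89/liter.
Duty = $84,704.59 × 20% + 599 × $3.89 = $19,271.03.
Line 3 (45.94, Lorara, 3,540 units, $668,670.60):
Base rate for 45.94 is $0.38/unit.
Origin Lorara qualifies under the Galistan–Lorara agreement and 45.94 is covered: preferential rate Free applies instead.
Duty = $668,670.60 × 0% = $0.00.
Total = $227,486.81 + $19,271.03 + $0.00 = $246,757.84.

$246,757.84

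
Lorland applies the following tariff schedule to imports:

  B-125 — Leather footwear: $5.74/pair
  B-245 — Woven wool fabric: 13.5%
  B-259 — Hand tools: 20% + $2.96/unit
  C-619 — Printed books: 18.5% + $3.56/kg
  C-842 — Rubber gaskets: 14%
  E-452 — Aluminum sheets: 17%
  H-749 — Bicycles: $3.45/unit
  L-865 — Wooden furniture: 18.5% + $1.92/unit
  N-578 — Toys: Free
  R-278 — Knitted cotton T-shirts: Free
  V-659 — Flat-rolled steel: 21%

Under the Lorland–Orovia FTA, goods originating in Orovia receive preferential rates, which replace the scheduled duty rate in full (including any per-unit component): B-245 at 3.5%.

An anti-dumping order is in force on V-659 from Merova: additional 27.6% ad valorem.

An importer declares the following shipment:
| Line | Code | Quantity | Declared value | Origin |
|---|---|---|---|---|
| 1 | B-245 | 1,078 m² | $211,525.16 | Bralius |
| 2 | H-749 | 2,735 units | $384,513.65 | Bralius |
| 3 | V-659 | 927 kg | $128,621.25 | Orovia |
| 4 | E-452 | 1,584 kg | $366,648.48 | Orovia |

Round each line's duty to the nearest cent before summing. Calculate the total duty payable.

Line 1 (B-245, Bralius, 1,078 m², $211,525.16):
Base rate for B-245 is 13.5%.
B-245 has an FTA preferential rate, but origin Bralius is not Orovia; base rate stands.
Duty = $211,525.16 × 13.5% = $28,555.90.
Line 2 (H-749, Bralius, 2,735 units, $384,513.65):
Base rate for H-749 is $3.45/unit.
Duty = 2,735 × $3.45 = $9,435.75.
Line 3 (V-659, Orovia, 927 kg, $128,621.25):
Base rate for V-659 is 21%.
Origin Orovia is the FTA partner but V-659 is not on the preference list; base rate stands.
The additional-duty order on V-659 targets Merova, not Orovia; it does not apply.
Duty = $128,621.25 × 21% = $27,010.46.
Line 4 (E-452, Orovia, 1,584 kg, $366,648.48):
Base rate for E-452 is 17%.
Origin Orovia is the FTA partner but E-452 is not on the preference list; base rate stands.
Duty = $366,648.48 × 17% = $62,330.24.
Total = $28,555.90 + $9,435.75 + $27,010.46 + $62,330.24 = $127,332.35.

$127,332.35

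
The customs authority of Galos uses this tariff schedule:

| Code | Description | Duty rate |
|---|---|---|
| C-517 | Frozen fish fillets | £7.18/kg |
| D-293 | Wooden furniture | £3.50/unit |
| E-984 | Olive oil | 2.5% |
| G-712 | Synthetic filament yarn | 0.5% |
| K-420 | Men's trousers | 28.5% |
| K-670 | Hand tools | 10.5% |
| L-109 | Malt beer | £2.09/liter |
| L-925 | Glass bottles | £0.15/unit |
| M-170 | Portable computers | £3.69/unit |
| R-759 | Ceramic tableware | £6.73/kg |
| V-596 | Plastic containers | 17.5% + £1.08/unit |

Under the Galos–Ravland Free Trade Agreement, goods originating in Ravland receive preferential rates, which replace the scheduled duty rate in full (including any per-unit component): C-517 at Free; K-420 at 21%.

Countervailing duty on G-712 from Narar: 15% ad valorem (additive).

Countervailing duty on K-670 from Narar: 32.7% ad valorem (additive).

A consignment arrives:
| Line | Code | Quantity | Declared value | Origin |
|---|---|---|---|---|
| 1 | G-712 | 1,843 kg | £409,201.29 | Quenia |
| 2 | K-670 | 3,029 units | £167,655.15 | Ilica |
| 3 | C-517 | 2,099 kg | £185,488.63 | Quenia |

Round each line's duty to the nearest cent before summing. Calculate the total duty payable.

Line 1 (G-712, Quenia, 1,843 kg, £409,201.29):
Base rate for G-712 is 0.5%.
The additional-duty order on G-712 targets Narar, not Quenia; it does not apply.
Duty = £409,201.29 × 0.5% = £2,046.01.
Line 2 (K-670, Ilica, 3,029 units, £167,655.15):
Base rate for K-670 is 10.5%.
The additional-duty order on K-670 targets Narar, not Ilica; it does not apply.
Duty = £167,655.15 × 10.5% = £17,603.79.
Line 3 (C-517, Quenia, 2,099 kg, £185,488.63):
Base rate for C-517 is £7.18/kg.
C-517 has an FTA preferential rate, but origin Quenia is not Ravland; base rate stands.
Duty = 2,099 × £7.18 = £15,070.82.
Total = £2,046.01 + £17,603.79 + £15,070.82 = £34,720.62.

£34,720.62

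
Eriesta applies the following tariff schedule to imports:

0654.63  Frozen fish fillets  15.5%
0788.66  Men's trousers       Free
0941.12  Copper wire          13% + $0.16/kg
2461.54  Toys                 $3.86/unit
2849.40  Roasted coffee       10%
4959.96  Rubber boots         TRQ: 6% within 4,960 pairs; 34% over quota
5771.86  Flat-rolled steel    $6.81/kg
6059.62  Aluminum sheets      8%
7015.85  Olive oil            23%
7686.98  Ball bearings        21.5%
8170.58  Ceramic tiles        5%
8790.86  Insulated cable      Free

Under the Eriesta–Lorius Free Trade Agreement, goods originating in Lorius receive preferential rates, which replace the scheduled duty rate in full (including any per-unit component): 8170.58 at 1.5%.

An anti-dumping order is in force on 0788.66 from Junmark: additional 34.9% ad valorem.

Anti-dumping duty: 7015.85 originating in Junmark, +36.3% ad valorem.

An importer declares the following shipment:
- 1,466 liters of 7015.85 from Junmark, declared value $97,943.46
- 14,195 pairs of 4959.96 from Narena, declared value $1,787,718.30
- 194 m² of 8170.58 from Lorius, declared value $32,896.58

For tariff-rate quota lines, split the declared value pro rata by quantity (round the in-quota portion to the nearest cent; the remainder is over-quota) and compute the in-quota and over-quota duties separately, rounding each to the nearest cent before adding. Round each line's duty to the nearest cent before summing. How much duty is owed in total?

Line 1 (7015.85, Junmark, 1,466 liters, $97,943.46):
Base rate for 7015.85 is 23%.
Additional duty on 7015.85 from Junmark: +36.3%. Applied ad valorem rate: 23% + 36.3% = 59.3%.
Duty = $97,943.46 × 59.3% = $58,080.47.
Line 2 (4959.96, Narena, 14,195 pairs, $1,787,718.30):
Code 4959.96 is under a tariff-rate quota (threshold 4,960 pairs). In-quota: 4,960 pairs at 6%; over-quota: 9,235 pairs at 34%.
Pro-rata value split: in-quota = $1,787,718.30 × 4,960/14,195 = $624,662.40; over-quota = $1,787,718.30 − $624,662.40 = $1,163,055.90.
In-quota duty = $624,662.40 × 6% = $37,479.74. Over-quota duty = $1,163,055.90 × 34% = $395,439.01.
Line duty = $37,479.74 + $395,439.01 = $432,918.75.
Line 3 (8170.58, Lorius, 194 m², $32,896.58):
Base rate for 8170.58 is 5%.
Origin Lorius qualifies under the Eriesta–Lorius agreement and 8170.58 is covered: preferential rate 1.5% applies instead.
Duty = $32,896.58 × 1.5% = $493.45.
Total = $58,080.47 + $432,918.75 + $493.45 = $491,492.67.

$491,492.67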